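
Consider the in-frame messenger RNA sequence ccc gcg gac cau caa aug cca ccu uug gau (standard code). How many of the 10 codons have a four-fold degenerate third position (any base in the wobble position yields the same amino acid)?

Codon 1 CCC (Pro): third position 4-fold.
Codon 2 GCG (Ala): third position 4-fold.
Codon 3 GAC (Asp): third position 2-fold.
Codon 4 CAU (His): third position 2-fold.
Codon 5 CAA (Gln): third position 2-fold.
Codon 6 AUG (Met): third position 1-fold.
Codon 7 CCA (Pro): third position 4-fold.
Codon 8 CCU (Pro): third position 4-fold.
Codon 9 UUG (Leu): third position 2-fold.
Codon 10 GAU (Asp): third position 2-fold.
Four-fold degenerate third positions: 4.

4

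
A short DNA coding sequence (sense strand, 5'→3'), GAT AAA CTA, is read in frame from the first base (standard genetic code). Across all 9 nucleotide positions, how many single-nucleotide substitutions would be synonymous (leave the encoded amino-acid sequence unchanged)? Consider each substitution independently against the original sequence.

Codon 1 (GAT, Asp): 1 synonymous substitution.
Codon 2 (AAA, Lys): 1 synonymous substitution.
Codon 3 (CTA, Leu): 4 synonymous substitutions.
Total: 1 + 1 + 4 = 6.

6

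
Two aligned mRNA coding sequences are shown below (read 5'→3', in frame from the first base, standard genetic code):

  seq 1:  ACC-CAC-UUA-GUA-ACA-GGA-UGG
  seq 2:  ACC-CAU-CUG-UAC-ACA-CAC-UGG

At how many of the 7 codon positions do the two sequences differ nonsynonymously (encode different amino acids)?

Codon 1: ACC Thr / ACC Thr — identical.
Codon 2: CAC His / CAU His — synonymous.
Codon 3: UUA Leu / CUG Leu — synonymous.
Codon 4: GUA Val / UAC Tyr — nonsynonymous.
Codon 5: ACA Thr / ACA Thr — identical.
Codon 6: GGA Gly / CAC His — nonsynonymous.
Codon 7: UGG Trp / UGG Trp — identical.
Nonsynonymous differences: 2.

2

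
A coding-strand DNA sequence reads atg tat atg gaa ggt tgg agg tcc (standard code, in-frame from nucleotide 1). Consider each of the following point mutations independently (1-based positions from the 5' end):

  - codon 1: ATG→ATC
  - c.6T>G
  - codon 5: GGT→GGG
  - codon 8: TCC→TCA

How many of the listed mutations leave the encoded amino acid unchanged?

2

Codon 1: ATG (Met) → ATC (Ile) — missense.
Codon 2: TAT (Tyr) → TAG (Stop) — nonsense.
Codon 5: GGT (Gly) → GGG (Gly) — synonymous.
Codon 8: TCC (Ser) → TCA (Ser) — synonymous.
Synonymous: 2 of 4.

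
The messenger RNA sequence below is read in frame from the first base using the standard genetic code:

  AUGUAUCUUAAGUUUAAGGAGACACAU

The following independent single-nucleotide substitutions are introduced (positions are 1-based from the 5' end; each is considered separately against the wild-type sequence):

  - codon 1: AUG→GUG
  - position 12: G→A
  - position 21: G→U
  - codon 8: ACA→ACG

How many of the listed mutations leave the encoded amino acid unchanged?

Codon 1: AUG (Met) → GUG (Val) — missense.
Codon 4: AAG (Lys) → AAA (Lys) — synonymous.
Codon 7: GAG (Glu) → GAU (Asp) — missense.
Codon 8: ACA (Thr) → ACG (Thr) — synonymous.
Synonymous: 2 of 4.

2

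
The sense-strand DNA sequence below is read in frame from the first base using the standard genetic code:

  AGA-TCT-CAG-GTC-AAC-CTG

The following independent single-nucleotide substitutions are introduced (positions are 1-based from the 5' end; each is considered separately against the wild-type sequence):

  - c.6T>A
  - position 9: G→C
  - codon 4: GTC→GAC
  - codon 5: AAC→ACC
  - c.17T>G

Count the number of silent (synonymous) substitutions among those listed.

1

Codon 2: TCT (Ser) → TCA (Ser) — synonymous.
Codon 3: CAG (Gln) → CAC (His) — missense.
Codon 4: GTC (Val) → GAC (Asp) — missense.
Codon 5: AAC (Asn) → ACC (Thr) — missense.
Codon 6: CTG (Leu) → CGG (Arg) — missense.
Synonymous: 1 of 5.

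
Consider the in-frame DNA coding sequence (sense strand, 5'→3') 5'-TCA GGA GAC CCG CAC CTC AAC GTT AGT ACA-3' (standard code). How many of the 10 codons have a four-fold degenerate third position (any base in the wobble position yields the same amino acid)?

Codon 1 TCA (Ser): third position 4-fold.
Codon 2 GGA (Gly): third position 4-fold.
Codon 3 GAC (Asp): third position 2-fold.
Codon 4 CCG (Pro): third position 4-fold.
Codon 5 CAC (His): third position 2-fold.
Codon 6 CTC (Leu): third position 4-fold.
Codon 7 AAC (Asn): third position 2-fold.
Codon 8 GTT (Val): third position 4-fold.
Codon 9 AGT (Ser): third position 2-fold.
Codon 10 ACA (Thr): third position 4-fold.
Four-fold degenerate third positions: 6.

6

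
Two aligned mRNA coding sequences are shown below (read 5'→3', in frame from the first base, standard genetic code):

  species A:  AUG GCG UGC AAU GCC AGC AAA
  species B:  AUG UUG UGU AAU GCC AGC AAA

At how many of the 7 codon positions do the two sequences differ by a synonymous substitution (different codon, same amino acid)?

1

Codon 1: AUG Met / AUG Met — identical.
Codon 2: GCG Ala / UUG Leu — nonsynonymous.
Codon 3: UGC Cys / UGU Cys — synonymous.
Codon 4: AAU Asn / AAU Asn — identical.
Codon 5: GCC Ala / GCC Ala — identical.
Codon 6: AGC Ser / AGC Ser — identical.
Codon 7: AAA Lys / AAA Lys — identical.
Synonymous differences: 1.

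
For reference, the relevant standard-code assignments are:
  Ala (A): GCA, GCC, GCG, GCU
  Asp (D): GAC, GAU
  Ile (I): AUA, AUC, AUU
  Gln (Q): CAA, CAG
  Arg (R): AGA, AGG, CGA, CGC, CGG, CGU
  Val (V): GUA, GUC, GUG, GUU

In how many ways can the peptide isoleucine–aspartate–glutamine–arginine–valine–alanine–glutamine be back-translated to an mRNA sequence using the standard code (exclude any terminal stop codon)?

Ile: 3 codons.
Asp: 2 codons.
Gln: 2 codons.
Arg: 6 codons.
Val: 4 codons.
Ala: 4 codons.
Gln: 2 codons.
3 × 2 × 2 × 6 × 4 × 4 × 2 = 2304.

2304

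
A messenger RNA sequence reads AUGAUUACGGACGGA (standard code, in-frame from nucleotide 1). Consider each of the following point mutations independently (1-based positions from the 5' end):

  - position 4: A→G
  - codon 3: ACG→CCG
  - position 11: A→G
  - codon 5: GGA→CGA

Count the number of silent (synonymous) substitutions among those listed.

Codon 2: AUU (Ile) → GUU (Val) — missense.
Codon 3: ACG (Thr) → CCG (Pro) — missense.
Codon 4: GAC (Asp) → GGC (Gly) — missense.
Codon 5: GGA (Gly) → CGA (Arg) — missense.
Synonymous: 0 of 4.

0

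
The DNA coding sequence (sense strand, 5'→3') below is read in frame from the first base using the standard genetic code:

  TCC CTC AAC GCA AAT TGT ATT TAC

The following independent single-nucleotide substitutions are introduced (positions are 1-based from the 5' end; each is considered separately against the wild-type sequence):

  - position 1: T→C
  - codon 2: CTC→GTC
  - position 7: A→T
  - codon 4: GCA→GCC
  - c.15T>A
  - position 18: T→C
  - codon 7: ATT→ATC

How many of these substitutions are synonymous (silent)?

3

Codon 1: TCC (Ser) → CCC (Pro) — missense.
Codon 2: CTC (Leu) → GTC (Val) — missense.
Codon 3: AAC (Asn) → TAC (Tyr) — missense.
Codon 4: GCA (Ala) → GCC (Ala) — synonymous.
Codon 5: AAT (Asn) → AAA (Lys) — missense.
Codon 6: TGT (Cys) → TGC (Cys) — synonymous.
Codon 7: ATT (Ile) → ATC (Ile) — synonymous.
Synonymous: 3 of 7.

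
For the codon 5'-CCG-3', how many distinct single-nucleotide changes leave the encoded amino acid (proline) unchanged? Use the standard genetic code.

Position 1: none → 0 synonymous.
Position 2: none → 0 synonymous.
Position 3: CCU, CCC, CCA → 3 synonymous.
Total: 0 + 0 + 3 = 3.

3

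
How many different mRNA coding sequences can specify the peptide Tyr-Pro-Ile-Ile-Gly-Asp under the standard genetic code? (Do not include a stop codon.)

Tyr: 2 codons.
Pro: 4 codons.
Ile: 3 codons.
Ile: 3 codons.
Gly: 4 codons.
Asp: 2 codons.
2 × 4 × 3 × 3 × 4 × 2 = 576.

576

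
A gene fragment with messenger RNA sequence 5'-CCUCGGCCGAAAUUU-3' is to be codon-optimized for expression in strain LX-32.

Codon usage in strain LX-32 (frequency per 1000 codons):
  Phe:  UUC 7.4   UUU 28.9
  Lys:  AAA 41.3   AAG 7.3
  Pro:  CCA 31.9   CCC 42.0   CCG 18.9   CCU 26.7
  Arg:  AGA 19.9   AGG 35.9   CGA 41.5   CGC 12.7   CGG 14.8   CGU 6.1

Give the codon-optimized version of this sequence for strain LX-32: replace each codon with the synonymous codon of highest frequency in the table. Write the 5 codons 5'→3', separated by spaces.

CCC CGA CCC AAA UUU

Codon 1 (Pro): best is CCC at 42.0.
Codon 2 (Arg): best is CGA at 41.5.
Codon 3 (Pro): best is CCC at 42.0.
Codon 4 (Lys): best is AAA at 41.3.
Codon 5 (Phe): best is UUU at 28.9.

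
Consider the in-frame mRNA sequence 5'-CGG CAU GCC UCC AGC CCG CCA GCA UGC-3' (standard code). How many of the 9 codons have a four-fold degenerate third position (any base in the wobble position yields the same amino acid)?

Codon 1 CGG (Arg): third position 4-fold.
Codon 2 CAU (His): third position 2-fold.
Codon 3 GCC (Ala): third position 4-fold.
Codon 4 UCC (Ser): third position 4-fold.
Codon 5 AGC (Ser): third position 2-fold.
Codon 6 CCG (Pro): third position 4-fold.
Codon 7 CCA (Pro): third position 4-fold.
Codon 8 GCA (Ala): third position 4-fold.
Codon 9 UGC (Cys): third position 2-fold.
Four-fold degenerate third positions: 6.

6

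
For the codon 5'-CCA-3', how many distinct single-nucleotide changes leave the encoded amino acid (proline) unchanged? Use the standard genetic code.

Position 1: none → 0 synonymous.
Position 2: none → 0 synonymous.
Position 3: CCU, CCC, CCG → 3 synonymous.
Total: 0 + 0 + 3 = 3.

3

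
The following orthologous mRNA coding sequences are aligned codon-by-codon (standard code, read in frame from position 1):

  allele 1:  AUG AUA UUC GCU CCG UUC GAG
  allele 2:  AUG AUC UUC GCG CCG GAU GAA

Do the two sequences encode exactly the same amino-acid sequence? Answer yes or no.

no

Codon 1: AUG Met / AUG Met — identical.
Codon 2: AUA Ile / AUC Ile — synonymous.
Codon 3: UUC Phe / UUC Phe — identical.
Codon 4: GCU Ala / GCG Ala — synonymous.
Codon 5: CCG Pro / CCG Pro — identical.
Codon 6: UUC Phe / GAU Asp — nonsynonymous.
Codon 7: GAG Glu / GAA Glu — synonymous.
Nonsynonymous differences: 1 → different protein.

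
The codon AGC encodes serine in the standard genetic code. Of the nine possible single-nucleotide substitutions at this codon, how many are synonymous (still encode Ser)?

1

Position 1: none → 0 synonymous.
Position 2: none → 0 synonymous.
Position 3: AGU → 1 synonymous.
Total: 0 + 0 + 1 = 1.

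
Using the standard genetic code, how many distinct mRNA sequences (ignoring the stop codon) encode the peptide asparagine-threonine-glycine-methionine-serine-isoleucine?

576

Asn: 2 codons.
Thr: 4 codons.
Gly: 4 codons.
Met: 1 codon.
Ser: 6 codons.
Ile: 3 codons.
2 × 4 × 4 × 1 × 6 × 3 = 576.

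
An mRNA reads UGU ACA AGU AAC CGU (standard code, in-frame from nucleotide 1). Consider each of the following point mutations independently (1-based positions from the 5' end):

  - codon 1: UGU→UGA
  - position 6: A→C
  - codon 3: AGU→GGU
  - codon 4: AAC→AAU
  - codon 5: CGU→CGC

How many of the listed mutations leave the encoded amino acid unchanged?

Codon 1: UGU (Cys) → UGA (Stop) — nonsense.
Codon 2: ACA (Thr) → ACC (Thr) — synonymous.
Codon 3: AGU (Ser) → GGU (Gly) — missense.
Codon 4: AAC (Asn) → AAU (Asn) — synonymous.
Codon 5: CGU (Arg) → CGC (Arg) — synonymous.
Synonymous: 3 of 5.

3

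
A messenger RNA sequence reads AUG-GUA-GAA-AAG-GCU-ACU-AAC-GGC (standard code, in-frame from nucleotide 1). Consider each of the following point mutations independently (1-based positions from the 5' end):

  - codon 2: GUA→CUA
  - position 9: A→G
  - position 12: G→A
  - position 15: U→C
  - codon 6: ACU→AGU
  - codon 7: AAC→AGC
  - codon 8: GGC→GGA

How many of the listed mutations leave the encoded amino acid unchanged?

Codon 2: GUA (Val) → CUA (Leu) — missense.
Codon 3: GAA (Glu) → GAG (Glu) — synonymous.
Codon 4: AAG (Lys) → AAA (Lys) — synonymous.
Codon 5: GCU (Ala) → GCC (Ala) — synonymous.
Codon 6: ACU (Thr) → AGU (Ser) — missense.
Codon 7: AAC (Asn) → AGC (Ser) — missense.
Codon 8: GGC (Gly) → GGA (Gly) — synonymous.
Synonymous: 4 of 7.

4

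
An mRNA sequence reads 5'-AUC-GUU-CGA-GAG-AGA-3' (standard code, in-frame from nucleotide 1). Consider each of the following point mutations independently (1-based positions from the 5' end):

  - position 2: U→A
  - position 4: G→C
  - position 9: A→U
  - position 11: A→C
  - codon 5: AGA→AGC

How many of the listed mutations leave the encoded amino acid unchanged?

Codon 1: AUC (Ile) → AAC (Asn) — missense.
Codon 2: GUU (Val) → CUU (Leu) — missense.
Codon 3: CGA (Arg) → CGU (Arg) — synonymous.
Codon 4: GAG (Glu) → GCG (Ala) — missense.
Codon 5: AGA (Arg) → AGC (Ser) — missense.
Synonymous: 1 of 5.

1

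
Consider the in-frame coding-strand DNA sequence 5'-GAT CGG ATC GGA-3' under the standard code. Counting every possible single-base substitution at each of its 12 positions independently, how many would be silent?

Codon 1 (GAT, Asp): 1 synonymous substitution.
Codon 2 (CGG, Arg): 4 synonymous substitutions.
Codon 3 (ATC, Ile): 2 synonymous substitutions.
Codon 4 (GGA, Gly): 3 synonymous substitutions.
Total: 1 + 4 + 2 + 3 = 10.

10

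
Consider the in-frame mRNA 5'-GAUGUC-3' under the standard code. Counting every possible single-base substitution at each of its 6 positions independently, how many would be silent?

4

Codon 1 (GAU, Asp): 1 synonymous substitution.
Codon 2 (GUC, Val): 3 synonymous substitutions.
Total: 1 + 3 = 4.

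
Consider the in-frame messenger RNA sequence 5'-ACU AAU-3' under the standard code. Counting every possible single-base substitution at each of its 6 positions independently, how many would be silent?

4

Codon 1 (ACU, Thr): 3 synonymous substitutions.
Codon 2 (AAU, Asn): 1 synonymous substitution.
Total: 3 + 1 = 4.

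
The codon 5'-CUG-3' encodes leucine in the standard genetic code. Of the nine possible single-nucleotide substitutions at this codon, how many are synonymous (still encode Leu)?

4

Position 1: UUG → 1 synonymous.
Position 2: none → 0 synonymous.
Position 3: CUU, CUC, CUA → 3 synonymous.
Total: 1 + 0 + 3 = 4.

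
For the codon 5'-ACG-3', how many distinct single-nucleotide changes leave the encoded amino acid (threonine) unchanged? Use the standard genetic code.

Position 1: none → 0 synonymous.
Position 2: none → 0 synonymous.
Position 3: ACU, ACC, ACA → 3 synonymous.
Total: 0 + 0 + 3 = 3.

3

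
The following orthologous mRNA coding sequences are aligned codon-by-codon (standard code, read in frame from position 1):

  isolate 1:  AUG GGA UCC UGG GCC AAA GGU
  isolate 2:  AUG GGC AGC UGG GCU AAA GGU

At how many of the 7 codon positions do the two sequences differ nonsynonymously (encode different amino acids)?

Codon 1: AUG Met / AUG Met — identical.
Codon 2: GGA Gly / GGC Gly — synonymous.
Codon 3: UCC Ser / AGC Ser — synonymous.
Codon 4: UGG Trp / UGG Trp — identical.
Codon 5: GCC Ala / GCU Ala — synonymous.
Codon 6: AAA Lys / AAA Lys — identical.
Codon 7: GGU Gly / GGU Gly — identical.
Nonsynonymous differences: 0.

0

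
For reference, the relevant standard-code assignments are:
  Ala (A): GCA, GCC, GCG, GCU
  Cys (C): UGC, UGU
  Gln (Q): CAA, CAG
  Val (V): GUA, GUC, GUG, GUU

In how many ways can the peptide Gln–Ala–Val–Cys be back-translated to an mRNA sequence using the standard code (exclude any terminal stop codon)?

64

Gln: 2 codons.
Ala: 4 codons.
Val: 4 codons.
Cys: 2 codons.
2 × 4 × 4 × 2 = 64.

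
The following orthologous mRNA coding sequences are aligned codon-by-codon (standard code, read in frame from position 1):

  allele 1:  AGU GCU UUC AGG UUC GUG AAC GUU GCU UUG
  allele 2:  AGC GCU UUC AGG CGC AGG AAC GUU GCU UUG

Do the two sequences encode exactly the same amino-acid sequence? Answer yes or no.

Codon 1: AGU Ser / AGC Ser — synonymous.
Codon 2: GCU Ala / GCU Ala — identical.
Codon 3: UUC Phe / UUC Phe — identical.
Codon 4: AGG Arg / AGG Arg — identical.
Codon 5: UUC Phe / CGC Arg — nonsynonymous.
Codon 6: GUG Val / AGG Arg — nonsynonymous.
Codon 7: AAC Asn / AAC Asn — identical.
Codon 8: GUU Val / GUU Val — identical.
Codon 9: GCU Ala / GCU Ala — identical.
Codon 10: UUG Leu / UUG Leu — identical.
Nonsynonymous differences: 2 → different protein.

no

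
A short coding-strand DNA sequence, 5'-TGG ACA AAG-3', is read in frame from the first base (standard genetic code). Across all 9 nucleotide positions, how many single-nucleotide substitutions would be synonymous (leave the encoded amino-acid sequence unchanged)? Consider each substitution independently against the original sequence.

4

Codon 1 (TGG, Trp): 0 synonymous substitutions.
Codon 2 (ACA, Thr): 3 synonymous substitutions.
Codon 3 (AAG, Lys): 1 synonymous substitution.
Total: 0 + 3 + 1 = 4.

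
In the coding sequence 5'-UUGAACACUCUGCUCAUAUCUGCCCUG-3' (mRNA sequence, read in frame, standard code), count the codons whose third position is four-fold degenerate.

Codon 1 UUG (Leu): third position 2-fold.
Codon 2 AAC (Asn): third position 2-fold.
Codon 3 ACU (Thr): third position 4-fold.
Codon 4 CUG (Leu): third position 4-fold.
Codon 5 CUC (Leu): third position 4-fold.
Codon 6 AUA (Ile): third position 3-fold.
Codon 7 UCU (Ser): third position 4-fold.
Codon 8 GCC (Ala): third position 4-fold.
Codon 9 CUG (Leu): third position 4-fold.
Four-fold degenerate third positions: 6.

6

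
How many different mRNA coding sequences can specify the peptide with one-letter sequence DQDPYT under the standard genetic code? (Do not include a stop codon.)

256

Asp: 2 codons.
Gln: 2 codons.
Asp: 2 codons.
Pro: 4 codons.
Tyr: 2 codons.
Thr: 4 codons.
2 × 2 × 2 × 4 × 2 × 4 = 256.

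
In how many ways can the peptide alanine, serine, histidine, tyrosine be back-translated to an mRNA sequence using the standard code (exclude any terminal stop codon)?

Ala: 4 codons.
Ser: 6 codons.
His: 2 codons.
Tyr: 2 codons.
4 × 6 × 2 × 2 = 96.

96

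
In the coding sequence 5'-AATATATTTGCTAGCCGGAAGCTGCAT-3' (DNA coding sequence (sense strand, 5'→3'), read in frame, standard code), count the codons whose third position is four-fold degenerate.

Codon 1 AAT (Asn): third position 2-fold.
Codon 2 ATA (Ile): third position 3-fold.
Codon 3 TTT (Phe): third position 2-fold.
Codon 4 GCT (Ala): third position 4-fold.
Codon 5 AGC (Ser): third position 2-fold.
Codon 6 CGG (Arg): third position 4-fold.
Codon 7 AAG (Lys): third position 2-fold.
Codon 8 CTG (Leu): third position 4-fold.
Codon 9 CAT (His): third position 2-fold.
Four-fold degenerate third positions: 3.

3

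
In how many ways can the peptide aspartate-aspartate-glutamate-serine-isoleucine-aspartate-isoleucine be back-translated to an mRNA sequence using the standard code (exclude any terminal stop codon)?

864

Asp: 2 codons.
Asp: 2 codons.
Glu: 2 codons.
Ser: 6 codons.
Ile: 3 codons.
Asp: 2 codons.
Ile: 3 codons.
2 × 2 × 2 × 6 × 3 × 2 × 3 = 864.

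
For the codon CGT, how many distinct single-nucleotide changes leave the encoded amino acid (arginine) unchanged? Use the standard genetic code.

Position 1: none → 0 synonymous.
Position 2: none → 0 synonymous.
Position 3: CGC, CGA, CGG → 3 synonymous.
Total: 0 + 0 + 3 = 3.

3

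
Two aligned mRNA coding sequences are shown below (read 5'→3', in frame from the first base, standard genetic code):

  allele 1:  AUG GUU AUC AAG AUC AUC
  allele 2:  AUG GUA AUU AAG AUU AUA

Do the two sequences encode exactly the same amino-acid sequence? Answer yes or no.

yes

Codon 1: AUG Met / AUG Met — identical.
Codon 2: GUU Val / GUA Val — synonymous.
Codon 3: AUC Ile / AUU Ile — synonymous.
Codon 4: AAG Lys / AAG Lys — identical.
Codon 5: AUC Ile / AUU Ile — synonymous.
Codon 6: AUC Ile / AUA Ile — synonymous.
Nonsynonymous differences: 0 → same protein.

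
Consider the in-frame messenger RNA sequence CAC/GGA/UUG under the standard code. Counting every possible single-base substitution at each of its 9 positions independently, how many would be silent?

Codon 1 (CAC, His): 1 synonymous substitution.
Codon 2 (GGA, Gly): 3 synonymous substitutions.
Codon 3 (UUG, Leu): 2 synonymous substitutions.
Total: 1 + 3 + 2 = 6.

6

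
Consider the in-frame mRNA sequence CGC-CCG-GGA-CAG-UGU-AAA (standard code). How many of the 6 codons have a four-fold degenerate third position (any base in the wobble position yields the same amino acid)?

Codon 1 CGC (Arg): third position 4-fold.
Codon 2 CCG (Pro): third position 4-fold.
Codon 3 GGA (Gly): third position 4-fold.
Codon 4 CAG (Gln): third position 2-fold.
Codon 5 UGU (Cys): third position 2-fold.
Codon 6 AAA (Lys): third position 2-fold.
Four-fold degenerate third positions: 3.

3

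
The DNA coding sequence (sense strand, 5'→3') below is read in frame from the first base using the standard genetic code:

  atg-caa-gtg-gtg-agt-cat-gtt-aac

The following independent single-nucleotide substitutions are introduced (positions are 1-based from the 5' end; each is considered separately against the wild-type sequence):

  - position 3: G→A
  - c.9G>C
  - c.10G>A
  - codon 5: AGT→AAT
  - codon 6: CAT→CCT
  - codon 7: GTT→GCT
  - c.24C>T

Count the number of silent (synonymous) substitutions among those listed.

2

Codon 1: ATG (Met) → ATA (Ile) — missense.
Codon 3: GTG (Val) → GTC (Val) — synonymous.
Codon 4: GTG (Val) → ATG (Met) — missense.
Codon 5: AGT (Ser) → AAT (Asn) — missense.
Codon 6: CAT (His) → CCT (Pro) — missense.
Codon 7: GTT (Val) → GCT (Ala) — missense.
Codon 8: AAC (Asn) → AAT (Asn) — synonymous.
Synonymous: 2 of 7.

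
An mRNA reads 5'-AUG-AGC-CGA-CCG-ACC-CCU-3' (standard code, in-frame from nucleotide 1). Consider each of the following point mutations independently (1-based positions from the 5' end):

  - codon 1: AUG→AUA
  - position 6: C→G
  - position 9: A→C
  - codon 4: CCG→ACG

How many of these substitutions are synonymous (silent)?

1

Codon 1: AUG (Met) → AUA (Ile) — missense.
Codon 2: AGC (Ser) → AGG (Arg) — missense.
Codon 3: CGA (Arg) → CGC (Arg) — synonymous.
Codon 4: CCG (Pro) → ACG (Thr) — missense.
Synonymous: 1 of 4.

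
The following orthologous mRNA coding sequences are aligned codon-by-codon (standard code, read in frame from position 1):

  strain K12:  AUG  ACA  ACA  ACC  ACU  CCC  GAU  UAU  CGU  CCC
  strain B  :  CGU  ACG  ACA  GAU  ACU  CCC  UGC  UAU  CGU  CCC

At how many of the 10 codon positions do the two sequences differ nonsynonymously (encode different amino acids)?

3

Codon 1: AUG Met / CGU Arg — nonsynonymous.
Codon 2: ACA Thr / ACG Thr — synonymous.
Codon 3: ACA Thr / ACA Thr — identical.
Codon 4: ACC Thr / GAU Asp — nonsynonymous.
Codon 5: ACU Thr / ACU Thr — identical.
Codon 6: CCC Pro / CCC Pro — identical.
Codon 7: GAU Asp / UGC Cys — nonsynonymous.
Codon 8: UAU Tyr / UAU Tyr — identical.
Codon 9: CGU Arg / CGU Arg — identical.
Codon 10: CCC Pro / CCC Pro — identical.
Nonsynonymous differences: 3.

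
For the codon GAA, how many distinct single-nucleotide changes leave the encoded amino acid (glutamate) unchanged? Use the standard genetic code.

1

Position 1: none → 0 synonymous.
Position 2: none → 0 synonymous.
Position 3: GAG → 1 synonymous.
Total: 0 + 0 + 1 = 1.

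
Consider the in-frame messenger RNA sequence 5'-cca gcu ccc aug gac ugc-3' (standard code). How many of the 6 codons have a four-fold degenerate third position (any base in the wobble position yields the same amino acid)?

3

Codon 1 CCA (Pro): third position 4-fold.
Codon 2 GCU (Ala): third position 4-fold.
Codon 3 CCC (Pro): third position 4-fold.
Codon 4 AUG (Met): third position 1-fold.
Codon 5 GAC (Asp): third position 2-fold.
Codon 6 UGC (Cys): third position 2-fold.
Four-fold degenerate third positions: 3.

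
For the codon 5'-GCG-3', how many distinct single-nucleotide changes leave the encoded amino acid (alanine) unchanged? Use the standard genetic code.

3

Position 1: none → 0 synonymous.
Position 2: none → 0 synonymous.
Position 3: GCT, GCC, GCA → 3 synonymous.
Total: 0 + 0 + 3 = 3.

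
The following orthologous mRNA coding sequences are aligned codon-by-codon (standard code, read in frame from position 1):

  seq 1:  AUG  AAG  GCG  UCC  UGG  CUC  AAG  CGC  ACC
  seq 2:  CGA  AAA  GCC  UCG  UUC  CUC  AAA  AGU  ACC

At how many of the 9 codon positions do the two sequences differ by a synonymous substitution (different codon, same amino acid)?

Codon 1: AUG Met / CGA Arg — nonsynonymous.
Codon 2: AAG Lys / AAA Lys — synonymous.
Codon 3: GCG Ala / GCC Ala — synonymous.
Codon 4: UCC Ser / UCG Ser — synonymous.
Codon 5: UGG Trp / UUC Phe — nonsynonymous.
Codon 6: CUC Leu / CUC Leu — identical.
Codon 7: AAG Lys / AAA Lys — synonymous.
Codon 8: CGC Arg / AGU Ser — nonsynonymous.
Codon 9: ACC Thr / ACC Thr — identical.
Synonymous differences: 4.

4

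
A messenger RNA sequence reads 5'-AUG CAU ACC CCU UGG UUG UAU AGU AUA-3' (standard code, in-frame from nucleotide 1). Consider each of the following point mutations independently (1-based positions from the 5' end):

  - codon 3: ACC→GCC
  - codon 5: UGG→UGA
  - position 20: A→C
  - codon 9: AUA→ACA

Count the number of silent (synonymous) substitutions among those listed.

Codon 3: ACC (Thr) → GCC (Ala) — missense.
Codon 5: UGG (Trp) → UGA (Stop) — nonsense.
Codon 7: UAU (Tyr) → UCU (Ser) — missense.
Codon 9: AUA (Ile) → ACA (Thr) — missense.
Synonymous: 0 of 4.

0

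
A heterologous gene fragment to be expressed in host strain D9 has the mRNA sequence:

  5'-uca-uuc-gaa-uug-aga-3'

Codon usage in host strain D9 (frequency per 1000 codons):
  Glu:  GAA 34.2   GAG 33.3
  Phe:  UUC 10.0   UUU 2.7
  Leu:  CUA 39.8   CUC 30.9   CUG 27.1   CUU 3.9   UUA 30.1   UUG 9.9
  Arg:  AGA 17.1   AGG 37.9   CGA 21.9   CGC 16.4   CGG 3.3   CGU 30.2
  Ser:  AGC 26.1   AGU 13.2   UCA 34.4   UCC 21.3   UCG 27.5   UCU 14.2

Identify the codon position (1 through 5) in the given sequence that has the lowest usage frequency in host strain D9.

4

Codon 1 UCA (Ser): 34.4 per 1000.
Codon 2 UUC (Phe): 10.0 per 1000.
Codon 3 GAA (Glu): 34.2 per 1000.
Codon 4 UUG (Leu): 9.9 per 1000.
Codon 5 AGA (Arg): 17.1 per 1000.
Lowest frequency is 9.9 at codon 4.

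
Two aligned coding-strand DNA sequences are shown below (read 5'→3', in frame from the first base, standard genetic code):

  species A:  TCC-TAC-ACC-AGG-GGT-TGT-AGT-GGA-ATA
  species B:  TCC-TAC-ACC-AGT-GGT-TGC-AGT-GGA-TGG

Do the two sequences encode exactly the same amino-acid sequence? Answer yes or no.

Codon 1: TCC Ser / TCC Ser — identical.
Codon 2: TAC Tyr / TAC Tyr — identical.
Codon 3: ACC Thr / ACC Thr — identical.
Codon 4: AGG Arg / AGT Ser — nonsynonymous.
Codon 5: GGT Gly / GGT Gly — identical.
Codon 6: TGT Cys / TGC Cys — synonymous.
Codon 7: AGT Ser / AGT Ser — identical.
Codon 8: GGA Gly / GGA Gly — identical.
Codon 9: ATA Ile / TGG Trp — nonsynonymous.
Nonsynonymous differences: 2 → different protein.

no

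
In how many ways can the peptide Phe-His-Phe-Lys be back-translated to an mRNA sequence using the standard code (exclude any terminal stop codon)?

16

Phe: 2 codons.
His: 2 codons.
Phe: 2 codons.
Lys: 2 codons.
2 × 2 × 2 × 2 = 16.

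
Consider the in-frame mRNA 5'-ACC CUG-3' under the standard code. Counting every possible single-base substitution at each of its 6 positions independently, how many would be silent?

Codon 1 (ACC, Thr): 3 synonymous substitutions.
Codon 2 (CUG, Leu): 4 synonymous substitutions.
Total: 3 + 4 = 7.

7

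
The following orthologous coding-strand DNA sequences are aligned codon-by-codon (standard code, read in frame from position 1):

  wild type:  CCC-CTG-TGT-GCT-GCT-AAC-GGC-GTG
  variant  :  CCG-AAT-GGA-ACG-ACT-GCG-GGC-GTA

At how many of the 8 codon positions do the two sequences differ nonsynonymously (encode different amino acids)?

5

Codon 1: CCC Pro / CCG Pro — synonymous.
Codon 2: CTG Leu / AAT Asn — nonsynonymous.
Codon 3: TGT Cys / GGA Gly — nonsynonymous.
Codon 4: GCT Ala / ACG Thr — nonsynonymous.
Codon 5: GCT Ala / ACT Thr — nonsynonymous.
Codon 6: AAC Asn / GCG Ala — nonsynonymous.
Codon 7: GGC Gly / GGC Gly — identical.
Codon 8: GTG Val / GTA Val — synonymous.
Nonsynonymous differences: 5.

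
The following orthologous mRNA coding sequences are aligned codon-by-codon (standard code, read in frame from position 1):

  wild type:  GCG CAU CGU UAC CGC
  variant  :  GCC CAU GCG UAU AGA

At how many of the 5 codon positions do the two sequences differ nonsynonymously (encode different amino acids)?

Codon 1: GCG Ala / GCC Ala — synonymous.
Codon 2: CAU His / CAU His — identical.
Codon 3: CGU Arg / GCG Ala — nonsynonymous.
Codon 4: UAC Tyr / UAU Tyr — synonymous.
Codon 5: CGC Arg / AGA Arg — synonymous.
Nonsynonymous differences: 1.

1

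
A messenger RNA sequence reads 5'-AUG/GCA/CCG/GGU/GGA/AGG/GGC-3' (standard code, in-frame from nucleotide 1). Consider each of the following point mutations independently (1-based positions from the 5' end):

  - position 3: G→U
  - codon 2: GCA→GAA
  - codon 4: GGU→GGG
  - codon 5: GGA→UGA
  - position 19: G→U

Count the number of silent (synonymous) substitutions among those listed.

Codon 1: AUG (Met) → AUU (Ile) — missense.
Codon 2: GCA (Ala) → GAA (Glu) — missense.
Codon 4: GGU (Gly) → GGG (Gly) — synonymous.
Codon 5: GGA (Gly) → UGA (Stop) — nonsense.
Codon 7: GGC (Gly) → UGC (Cys) — missense.
Synonymous: 1 of 5.

1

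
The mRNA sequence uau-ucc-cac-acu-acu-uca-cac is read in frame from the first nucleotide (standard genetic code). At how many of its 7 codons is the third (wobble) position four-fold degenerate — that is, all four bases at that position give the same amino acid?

4

Codon 1 UAU (Tyr): third position 2-fold.
Codon 2 UCC (Ser): third position 4-fold.
Codon 3 CAC (His): third position 2-fold.
Codon 4 ACU (Thr): third position 4-fold.
Codon 5 ACU (Thr): third position 4-fold.
Codon 6 UCA (Ser): third position 4-fold.
Codon 7 CAC (His): third position 2-fold.
Four-fold degenerate third positions: 4.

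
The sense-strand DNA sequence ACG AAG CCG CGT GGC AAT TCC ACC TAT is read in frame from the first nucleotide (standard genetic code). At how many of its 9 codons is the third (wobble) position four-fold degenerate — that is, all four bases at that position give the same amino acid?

Codon 1 ACG (Thr): third position 4-fold.
Codon 2 AAG (Lys): third position 2-fold.
Codon 3 CCG (Pro): third position 4-fold.
Codon 4 CGT (Arg): third position 4-fold.
Codon 5 GGC (Gly): third position 4-fold.
Codon 6 AAT (Asn): third position 2-fold.
Codon 7 TCC (Ser): third position 4-fold.
Codon 8 ACC (Thr): third position 4-fold.
Codon 9 TAT (Tyr): third position 2-fold.
Four-fold degenerate third positions: 6.

6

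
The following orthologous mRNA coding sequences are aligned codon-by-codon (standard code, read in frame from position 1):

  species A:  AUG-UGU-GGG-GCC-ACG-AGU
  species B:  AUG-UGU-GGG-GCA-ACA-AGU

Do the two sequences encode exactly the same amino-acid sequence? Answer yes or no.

yes

Codon 1: AUG Met / AUG Met — identical.
Codon 2: UGU Cys / UGU Cys — identical.
Codon 3: GGG Gly / GGG Gly — identical.
Codon 4: GCC Ala / GCA Ala — synonymous.
Codon 5: ACG Thr / ACA Thr — synonymous.
Codon 6: AGU Ser / AGU Ser — identical.
Nonsynonymous differences: 0 → same protein.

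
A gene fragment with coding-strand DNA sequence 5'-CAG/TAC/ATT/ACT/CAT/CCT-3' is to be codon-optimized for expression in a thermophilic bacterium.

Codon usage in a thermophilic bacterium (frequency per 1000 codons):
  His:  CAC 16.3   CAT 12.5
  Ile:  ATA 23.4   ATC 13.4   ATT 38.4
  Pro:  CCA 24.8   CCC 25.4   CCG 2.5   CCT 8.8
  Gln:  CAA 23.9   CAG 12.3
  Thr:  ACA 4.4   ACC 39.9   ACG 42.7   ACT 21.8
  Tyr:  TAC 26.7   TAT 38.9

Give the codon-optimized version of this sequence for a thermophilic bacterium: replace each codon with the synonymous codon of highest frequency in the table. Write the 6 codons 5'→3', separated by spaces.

Codon 1 (Gln): best is CAA at 23.9.
Codon 2 (Tyr): best is TAT at 38.9.
Codon 3 (Ile): best is ATT at 38.4.
Codon 4 (Thr): best is ACG at 42.7.
Codon 5 (His): best is CAC at 16.3.
Codon 6 (Pro): best is CCC at 25.4.

CAA TAT ATT ACG CAC CCC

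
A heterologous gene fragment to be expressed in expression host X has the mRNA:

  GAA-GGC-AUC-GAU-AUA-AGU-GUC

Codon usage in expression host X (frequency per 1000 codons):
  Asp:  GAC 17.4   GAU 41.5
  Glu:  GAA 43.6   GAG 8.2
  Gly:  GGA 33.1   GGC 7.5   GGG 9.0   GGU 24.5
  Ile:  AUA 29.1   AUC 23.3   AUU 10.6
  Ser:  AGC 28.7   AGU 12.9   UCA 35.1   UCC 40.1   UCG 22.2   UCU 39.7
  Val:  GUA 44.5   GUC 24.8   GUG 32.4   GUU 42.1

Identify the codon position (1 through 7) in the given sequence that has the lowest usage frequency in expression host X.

Codon 1 GAA (Glu): 43.6 per 1000.
Codon 2 GGC (Gly): 7.5 per 1000.
Codon 3 AUC (Ile): 23.3 per 1000.
Codon 4 GAU (Asp): 41.5 per 1000.
Codon 5 AUA (Ile): 29.1 per 1000.
Codon 6 AGU (Ser): 12.9 per 1000.
Codon 7 GUC (Val): 24.8 per 1000.
Lowest frequency is 7.5 at codon 2.

2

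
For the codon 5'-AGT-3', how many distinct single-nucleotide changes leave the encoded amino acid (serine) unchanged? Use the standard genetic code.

1

Position 1: none → 0 synonymous.
Position 2: none → 0 synonymous.
Position 3: AGC → 1 synonymous.
Total: 0 + 0 + 1 = 1.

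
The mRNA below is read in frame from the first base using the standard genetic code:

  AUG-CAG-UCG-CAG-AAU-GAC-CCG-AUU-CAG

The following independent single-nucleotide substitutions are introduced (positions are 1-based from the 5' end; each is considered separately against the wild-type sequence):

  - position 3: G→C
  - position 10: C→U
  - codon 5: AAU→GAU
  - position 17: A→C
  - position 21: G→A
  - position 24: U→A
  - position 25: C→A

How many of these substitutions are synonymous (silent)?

2

Codon 1: AUG (Met) → AUC (Ile) — missense.
Codon 4: CAG (Gln) → UAG (Stop) — nonsense.
Codon 5: AAU (Asn) → GAU (Asp) — missense.
Codon 6: GAC (Asp) → GCC (Ala) — missense.
Codon 7: CCG (Pro) → CCA (Pro) — synonymous.
Codon 8: AUU (Ile) → AUA (Ile) — synonymous.
Codon 9: CAG (Gln) → AAG (Lys) — missense.
Synonymous: 2 of 7.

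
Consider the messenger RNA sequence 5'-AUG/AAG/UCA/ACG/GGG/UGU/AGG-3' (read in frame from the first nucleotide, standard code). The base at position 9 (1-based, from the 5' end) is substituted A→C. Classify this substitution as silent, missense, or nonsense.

Position 9 falls in codon 3: UCA → Ser.
After the substitution the codon is UCC → Ser.
Both encode Ser, so the change is synonymous.

silent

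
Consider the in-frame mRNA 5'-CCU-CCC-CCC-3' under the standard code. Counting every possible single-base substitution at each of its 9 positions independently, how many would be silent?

Codon 1 (CCU, Pro): 3 synonymous substitutions.
Codon 2 (CCC, Pro): 3 synonymous substitutions.
Codon 3 (CCC, Pro): 3 synonymous substitutions.
Total: 3 + 3 + 3 = 9.

9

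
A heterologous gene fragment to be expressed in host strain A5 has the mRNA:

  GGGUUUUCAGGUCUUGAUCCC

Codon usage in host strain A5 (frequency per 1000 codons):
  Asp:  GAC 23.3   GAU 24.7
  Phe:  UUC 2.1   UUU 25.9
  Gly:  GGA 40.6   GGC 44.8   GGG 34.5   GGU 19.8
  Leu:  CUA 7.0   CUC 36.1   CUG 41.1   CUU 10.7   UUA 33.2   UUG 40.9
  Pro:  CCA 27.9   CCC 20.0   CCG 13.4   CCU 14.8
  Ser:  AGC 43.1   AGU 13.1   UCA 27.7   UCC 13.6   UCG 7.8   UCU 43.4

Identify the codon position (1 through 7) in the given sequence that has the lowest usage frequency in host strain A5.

Codon 1 GGG (Gly): 34.5 per 1000.
Codon 2 UUU (Phe): 25.9 per 1000.
Codon 3 UCA (Ser): 27.7 per 1000.
Codon 4 GGU (Gly): 19.8 per 1000.
Codon 5 CUU (Leu): 10.7 per 1000.
Codon 6 GAU (Asp): 24.7 per 1000.
Codon 7 CCC (Pro): 20.0 per 1000.
Lowest frequency is 10.7 at codon 5.

5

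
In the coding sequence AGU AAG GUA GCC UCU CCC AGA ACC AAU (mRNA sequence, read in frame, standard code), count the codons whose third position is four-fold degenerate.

Codon 1 AGU (Ser): third position 2-fold.
Codon 2 AAG (Lys): third position 2-fold.
Codon 3 GUA (Val): third position 4-fold.
Codon 4 GCC (Ala): third position 4-fold.
Codon 5 UCU (Ser): third position 4-fold.
Codon 6 CCC (Pro): third position 4-fold.
Codon 7 AGA (Arg): third position 2-fold.
Codon 8 ACC (Thr): third position 4-fold.
Codon 9 AAU (Asn): third position 2-fold.
Four-fold degenerate third positions: 5.

5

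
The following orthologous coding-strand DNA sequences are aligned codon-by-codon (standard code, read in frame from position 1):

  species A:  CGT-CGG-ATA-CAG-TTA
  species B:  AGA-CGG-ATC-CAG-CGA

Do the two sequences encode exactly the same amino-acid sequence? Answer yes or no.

no

Codon 1: CGT Arg / AGA Arg — synonymous.
Codon 2: CGG Arg / CGG Arg — identical.
Codon 3: ATA Ile / ATC Ile — synonymous.
Codon 4: CAG Gln / CAG Gln — identical.
Codon 5: TTA Leu / CGA Arg — nonsynonymous.
Nonsynonymous differences: 1 → different protein.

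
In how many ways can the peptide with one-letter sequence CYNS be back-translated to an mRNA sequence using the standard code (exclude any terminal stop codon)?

Cys: 2 codons.
Tyr: 2 codons.
Asn: 2 codons.
Ser: 6 codons.
2 × 2 × 2 × 6 = 48.

48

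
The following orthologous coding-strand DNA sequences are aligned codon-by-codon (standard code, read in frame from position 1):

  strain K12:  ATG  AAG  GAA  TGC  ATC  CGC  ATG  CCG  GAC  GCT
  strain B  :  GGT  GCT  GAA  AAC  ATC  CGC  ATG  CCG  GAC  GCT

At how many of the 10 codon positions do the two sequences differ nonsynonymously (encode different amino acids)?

3

Codon 1: ATG Met / GGT Gly — nonsynonymous.
Codon 2: AAG Lys / GCT Ala — nonsynonymous.
Codon 3: GAA Glu / GAA Glu — identical.
Codon 4: TGC Cys / AAC Asn — nonsynonymous.
Codon 5: ATC Ile / ATC Ile — identical.
Codon 6: CGC Arg / CGC Arg — identical.
Codon 7: ATG Met / ATG Met — identical.
Codon 8: CCG Pro / CCG Pro — identical.
Codon 9: GAC Asp / GAC Asp — identical.
Codon 10: GCT Ala / GCT Ala — identical.
Nonsynonymous differences: 3.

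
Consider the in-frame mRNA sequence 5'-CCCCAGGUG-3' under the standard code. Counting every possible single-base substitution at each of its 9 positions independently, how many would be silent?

7

Codon 1 (CCC, Pro): 3 synonymous substitutions.
Codon 2 (CAG, Gln): 1 synonymous substitution.
Codon 3 (GUG, Val): 3 synonymous substitutions.
Total: 3 + 1 + 3 = 7.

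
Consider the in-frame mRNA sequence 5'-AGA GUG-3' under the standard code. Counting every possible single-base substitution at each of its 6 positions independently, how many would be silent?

Codon 1 (AGA, Arg): 2 synonymous substitutions.
Codon 2 (GUG, Val): 3 synonymous substitutions.
Total: 2 + 3 = 5.

5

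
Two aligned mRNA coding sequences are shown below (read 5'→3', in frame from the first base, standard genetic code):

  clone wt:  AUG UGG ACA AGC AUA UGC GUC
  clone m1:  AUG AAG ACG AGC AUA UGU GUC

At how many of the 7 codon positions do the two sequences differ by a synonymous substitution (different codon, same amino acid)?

Codon 1: AUG Met / AUG Met — identical.
Codon 2: UGG Trp / AAG Lys — nonsynonymous.
Codon 3: ACA Thr / ACG Thr — synonymous.
Codon 4: AGC Ser / AGC Ser — identical.
Codon 5: AUA Ile / AUA Ile — identical.
Codon 6: UGC Cys / UGU Cys — synonymous.
Codon 7: GUC Val / GUC Val — identical.
Synonymous differences: 2.

2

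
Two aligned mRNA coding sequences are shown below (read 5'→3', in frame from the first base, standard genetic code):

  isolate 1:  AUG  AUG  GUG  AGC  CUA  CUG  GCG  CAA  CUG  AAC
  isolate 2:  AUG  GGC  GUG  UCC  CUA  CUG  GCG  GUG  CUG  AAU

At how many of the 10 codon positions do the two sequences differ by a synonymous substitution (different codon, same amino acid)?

2

Codon 1: AUG Met / AUG Met — identical.
Codon 2: AUG Met / GGC Gly — nonsynonymous.
Codon 3: GUG Val / GUG Val — identical.
Codon 4: AGC Ser / UCC Ser — synonymous.
Codon 5: CUA Leu / CUA Leu — identical.
Codon 6: CUG Leu / CUG Leu — identical.
Codon 7: GCG Ala / GCG Ala — identical.
Codon 8: CAA Gln / GUG Val — nonsynonymous.
Codon 9: CUG Leu / CUG Leu — identical.
Codon 10: AAC Asn / AAU Asn — synonymous.
Synonymous differences: 2.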